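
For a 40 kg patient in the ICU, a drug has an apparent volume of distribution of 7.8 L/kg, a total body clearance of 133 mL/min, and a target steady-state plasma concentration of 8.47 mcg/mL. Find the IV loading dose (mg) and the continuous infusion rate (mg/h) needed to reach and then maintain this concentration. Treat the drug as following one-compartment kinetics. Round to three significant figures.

Vd = 7.8 L/kg × 40 kg = 312.0 L
LD = Vd · C_target = 312.0 × 8.47 = 2643 mg
CL = 133 mL/min = 133 × 0.06 = 7.980 L/h
Infusion rate = 7.980 L/h × 8.47 mg/L = 67.59 mg/h

(a) 2640 mg; (b) 67.6 mg/h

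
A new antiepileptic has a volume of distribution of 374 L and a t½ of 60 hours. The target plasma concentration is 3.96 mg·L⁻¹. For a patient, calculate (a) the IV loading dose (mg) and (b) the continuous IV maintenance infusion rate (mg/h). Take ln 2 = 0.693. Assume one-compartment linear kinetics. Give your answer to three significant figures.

(a) 1480 mg; (b) 17.1 mg/h

LD = Vd × C = 374.0 × 3.96 = 1481 mg
CL = 0.693 × Vd / t½ = 0.693 × 374.0 / 60 = 4.320 L/h
Infusion rate = CL × Css = 4.320 × 3.96 = 17.11 mg/h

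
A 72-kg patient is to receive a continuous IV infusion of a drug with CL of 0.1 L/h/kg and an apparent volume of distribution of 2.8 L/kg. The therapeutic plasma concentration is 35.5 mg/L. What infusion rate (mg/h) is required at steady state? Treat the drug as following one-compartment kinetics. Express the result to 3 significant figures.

CL = 0.1 L/h/kg × 72 kg = 7.200 L/h
Infusion rate = CL · Css = 7.200 L/h × 35.5 mg/L = 255.6 mg/h

256 mg/h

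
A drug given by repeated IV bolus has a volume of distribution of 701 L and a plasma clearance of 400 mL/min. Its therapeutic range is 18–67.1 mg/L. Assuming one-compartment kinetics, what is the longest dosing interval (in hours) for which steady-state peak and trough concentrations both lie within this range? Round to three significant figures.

38.4 h

Convert clearance: 400 mL/min × 60 min/h ÷ 1000 mL/L = 24.00 L/h
k = CL / Vd = 24.00 / 701.0 = 0.03424 h⁻¹
Between IV bolus doses, concentration decays as C = C₀·e^(−kτ), so C_peak/C_trough = e^(kτ).
τ_max = ln(C_peak/C_trough) / k = ln(67.1/18) / 0.03424 = 1.316 / 0.03424 = 38.43 h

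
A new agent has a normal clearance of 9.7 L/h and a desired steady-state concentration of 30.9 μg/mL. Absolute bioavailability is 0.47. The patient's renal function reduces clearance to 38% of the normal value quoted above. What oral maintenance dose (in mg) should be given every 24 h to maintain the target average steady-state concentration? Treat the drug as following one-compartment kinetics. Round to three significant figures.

Patient clearance = 0.38 × 9.700 = 3.686 L/h
D = CL × Css × τ / F = 3.686 × 30.9 × 24 / 0.47 = 5816 mg

5820 mg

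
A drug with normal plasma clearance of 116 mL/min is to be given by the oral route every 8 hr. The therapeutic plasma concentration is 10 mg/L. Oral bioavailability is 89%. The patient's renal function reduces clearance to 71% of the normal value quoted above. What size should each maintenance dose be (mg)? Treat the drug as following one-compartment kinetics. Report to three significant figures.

444 mg

CL = 116 mL/min = 116 × 0.06 = 6.960 L/h
Patient clearance = 0.71 × 6.960 = 4.942 L/h
At steady state, dose per interval replaces the amount cleared in that interval: F·D/τ = CL·Css.
D = CL × Css × τ / F = 4.942 × 10 × 8 / 0.89 = 444.2 mg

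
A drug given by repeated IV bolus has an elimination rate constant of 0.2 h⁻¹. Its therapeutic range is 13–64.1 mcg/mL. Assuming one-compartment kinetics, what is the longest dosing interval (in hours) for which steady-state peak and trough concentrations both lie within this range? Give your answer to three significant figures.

Between IV bolus doses, concentration decays as C = C₀·e^(−kτ), so C_peak/C_trough = e^(kτ).
τ_max = ln(C_peak/C_trough) / k = ln(64.1/13) / 0.2000 = 1.595 / 0.2000 = 7.975 h

7.98 h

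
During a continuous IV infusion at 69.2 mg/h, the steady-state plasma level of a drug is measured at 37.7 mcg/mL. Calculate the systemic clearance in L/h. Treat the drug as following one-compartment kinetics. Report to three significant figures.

At steady state, infusion rate = CL × Css, so CL = rate / Css.
CL = 69.2 / 37.7 = 1.836 L/h

1.84 L/h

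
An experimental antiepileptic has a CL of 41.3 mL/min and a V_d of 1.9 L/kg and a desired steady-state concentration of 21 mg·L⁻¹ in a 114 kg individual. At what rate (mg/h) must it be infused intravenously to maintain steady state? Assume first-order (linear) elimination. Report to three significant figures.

CL = 41.3 mL/min = 41.3 × 0.06 = 2.478 L/h
R₀ = 2.478 × 21 = 52.04 mg/h

52.0 mg/h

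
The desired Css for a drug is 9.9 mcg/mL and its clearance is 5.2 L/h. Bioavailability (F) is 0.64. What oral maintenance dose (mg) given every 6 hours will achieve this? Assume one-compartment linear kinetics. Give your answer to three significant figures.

483 mg

D = CL × Css × τ / F = 5.200 × 9.9 × 6 / 0.64 = 482.6 mg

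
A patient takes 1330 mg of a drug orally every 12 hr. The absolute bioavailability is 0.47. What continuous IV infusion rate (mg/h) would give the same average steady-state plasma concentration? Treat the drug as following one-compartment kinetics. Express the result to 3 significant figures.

52.1 mg/h

Equivalent systemic input: infusion rate = F·D/τ.
Rate = 0.47 × 1330 / 12 = 52.09 mg/h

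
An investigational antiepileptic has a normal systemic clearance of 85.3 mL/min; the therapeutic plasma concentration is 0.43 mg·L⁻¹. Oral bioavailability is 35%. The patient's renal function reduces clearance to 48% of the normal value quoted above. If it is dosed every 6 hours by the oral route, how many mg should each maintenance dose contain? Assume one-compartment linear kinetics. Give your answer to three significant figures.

Convert clearance: 85.3 mL/min × 60 min/h ÷ 1000 mL/L = 5.118 L/h
Patient clearance = 0.48 × 5.118 = 2.457 L/h
At steady state, dose per interval replaces the amount cleared in that interval: F·D/τ = CL·Css.
D = CL × Css × τ / F = 2.457 × 0.43 × 6 / 0.35 = 18.11 mg

18.1 mg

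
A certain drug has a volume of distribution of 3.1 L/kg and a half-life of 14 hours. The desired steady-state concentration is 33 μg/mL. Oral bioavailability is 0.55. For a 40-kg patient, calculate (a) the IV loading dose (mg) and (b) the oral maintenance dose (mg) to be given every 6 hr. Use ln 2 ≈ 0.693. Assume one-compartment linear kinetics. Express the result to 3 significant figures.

(a) 4090 mg; (b) 2210 mg

Total Vd = 3.1 × 40 = 124.0 L
LD = Vd × C = 124.0 × 33 = 4092 mg
CL = 0.693 × Vd / t½ = 0.693 × 124.0 / 14 = 6.138 L/h
D = CL × Css × τ / F = 6.138 × 33 × 6 / 0.55 = 2210 mg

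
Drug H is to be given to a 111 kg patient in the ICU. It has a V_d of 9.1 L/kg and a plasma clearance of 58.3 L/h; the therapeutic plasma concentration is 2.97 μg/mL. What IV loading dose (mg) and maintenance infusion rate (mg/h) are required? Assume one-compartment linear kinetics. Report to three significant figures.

(a) 3000 mg; (b) 173 mg/h

Vd(total) = 111 kg × 9.1 L/kg = 1010 L
Loading dose = Vd × C = 1010 × 2.97 = 3000 mg
Maintenance infusion rate = CL × Css = 58.30 × 2.97 = 173.2 mg/h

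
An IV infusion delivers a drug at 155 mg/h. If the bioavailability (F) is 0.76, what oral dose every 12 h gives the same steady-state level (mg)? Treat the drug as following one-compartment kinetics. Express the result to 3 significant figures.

2450 mg

To maintain the same Css, the systemic dosing rate must be unchanged: F·D/τ = infusion rate.
D = rate × τ / F = 155 × 12 / 0.76 = 2447 mg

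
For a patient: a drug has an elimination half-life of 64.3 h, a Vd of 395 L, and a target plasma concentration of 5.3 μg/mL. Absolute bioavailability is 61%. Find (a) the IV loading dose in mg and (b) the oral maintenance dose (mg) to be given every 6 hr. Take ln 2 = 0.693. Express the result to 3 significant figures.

LD = Vd × C = 395.0 × 5.3 = 2094 mg
CL = 0.693 × Vd / t½ = 0.693 × 395.0 / 64.3 = 4.257 L/h
D = CL × Css × τ / F = 4.257 × 5.3 × 6 / 0.61 = 221.9 mg

(a) 2090 mg; (b) 222 mg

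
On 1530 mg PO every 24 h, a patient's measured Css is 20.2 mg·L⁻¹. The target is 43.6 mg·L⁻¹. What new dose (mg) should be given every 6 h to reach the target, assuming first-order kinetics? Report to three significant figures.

With linear kinetics, Css is proportional to dose rate (D/τ) at fixed clearance.
D₂ = D₁ × (Css,target / Css,current) × (τ₂/τ₁) = 1530 × (43.6/20.2) × (6/24) = 825.6 mg

826 mg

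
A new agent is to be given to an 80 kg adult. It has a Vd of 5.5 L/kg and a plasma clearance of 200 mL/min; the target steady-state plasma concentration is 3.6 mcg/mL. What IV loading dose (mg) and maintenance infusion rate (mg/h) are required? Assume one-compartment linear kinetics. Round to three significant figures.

(a) 1580 mg; (b) 43.2 mg/h

Vd(total) = 80 kg × 5.5 L/kg = 440.0 L
Loading: fill Vd to C_target → 440.0 L × 3.6 mg/L = 1584 mg
CL = 200 mL/min × 60/1000 = 12.00 L/h
Maintenance infusion rate = CL × Css = 12.00 × 3.6 = 43.20 mg/h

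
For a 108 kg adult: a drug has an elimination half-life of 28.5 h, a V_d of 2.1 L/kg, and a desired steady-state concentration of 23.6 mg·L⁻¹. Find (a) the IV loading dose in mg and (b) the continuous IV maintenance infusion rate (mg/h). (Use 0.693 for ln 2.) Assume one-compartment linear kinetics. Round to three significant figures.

(a) 5350 mg; (b) 130 mg/h

Total Vd = 2.1 × 108 = 226.8 L
LD = Vd × C = 226.8 × 23.6 = 5352 mg
CL = 0.693 × Vd / t½ = 0.693 × 226.8 / 28.5 = 5.515 L/h
Infusion rate = CL × Css = 5.515 × 23.6 = 130.2 mg/h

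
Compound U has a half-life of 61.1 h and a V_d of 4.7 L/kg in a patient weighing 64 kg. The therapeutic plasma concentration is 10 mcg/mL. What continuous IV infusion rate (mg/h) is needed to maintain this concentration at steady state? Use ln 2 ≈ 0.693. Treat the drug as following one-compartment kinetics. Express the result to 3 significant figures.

34.1 mg/h

Vd(total) = 64 kg × 4.7 L/kg = 300.8 L
k = 0.693/61.1 = 0.01134 h⁻¹, so CL = k·Vd = 0.01134 × 300.8 = 3.411 L/h
Infusion rate = CL × Css = 3.411 × 10 = 34.11 mg/h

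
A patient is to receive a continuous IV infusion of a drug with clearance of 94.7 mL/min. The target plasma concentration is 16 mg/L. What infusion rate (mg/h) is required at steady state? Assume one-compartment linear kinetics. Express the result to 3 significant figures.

90.9 mg/h

CL = 94.7 mL/min = 94.7 × 0.06 = 5.682 L/h
At steady state, infusion rate equals elimination rate: rate in = CL × Css.
Infusion rate = CL · Css = 5.682 L/h × 16 mg/L = 90.91 mg/h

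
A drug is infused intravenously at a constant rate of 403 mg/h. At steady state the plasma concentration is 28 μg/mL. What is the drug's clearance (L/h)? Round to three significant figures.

At steady state, infusion rate = CL × Css, so CL = rate / Css.
CL = 403 / 28 = 14.39 L/h

14.4 L/h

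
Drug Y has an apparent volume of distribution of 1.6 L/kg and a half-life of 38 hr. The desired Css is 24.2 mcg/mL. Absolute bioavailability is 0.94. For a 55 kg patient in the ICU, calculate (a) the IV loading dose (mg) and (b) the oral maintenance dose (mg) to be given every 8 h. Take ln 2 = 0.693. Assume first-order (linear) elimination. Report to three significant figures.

(a) 2130 mg; (b) 331 mg

Vd(total) = 55 kg × 1.6 L/kg = 88.00 L
LD = Vd × C = 88.00 × 24.2 = 2130 mg
CL = 0.693 × Vd / t½ = 0.693 × 88.00 / 38 = 1.605 L/h
D = CL × Css × τ / F = 1.605 × 24.2 × 8 / 0.94 = 330.6 mg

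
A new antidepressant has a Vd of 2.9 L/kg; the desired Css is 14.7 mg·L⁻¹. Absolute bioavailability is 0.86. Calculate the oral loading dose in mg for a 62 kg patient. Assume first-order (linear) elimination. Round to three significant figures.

Vd = 2.9 L/kg × 62 kg = 179.8 L
LD = Vd × C / F = 179.8 × 14.70 / 0.86 = 3073 mg

3070 mg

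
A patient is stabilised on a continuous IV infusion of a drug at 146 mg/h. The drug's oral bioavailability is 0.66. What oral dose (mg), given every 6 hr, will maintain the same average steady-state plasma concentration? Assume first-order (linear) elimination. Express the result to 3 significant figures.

1330 mg

To maintain the same Css, the systemic dosing rate must be unchanged: F·D/τ = infusion rate.
D = rate × τ / F = 146 × 6 / 0.66 = 1327 mg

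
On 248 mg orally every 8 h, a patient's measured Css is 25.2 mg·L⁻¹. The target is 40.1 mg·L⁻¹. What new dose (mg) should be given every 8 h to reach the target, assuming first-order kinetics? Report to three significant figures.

With linear kinetics, Css is proportional to dose rate (D/τ) at fixed clearance.
D₂ = D₁ × (Css,target / Css,current) = 248 × 40.1/25.2 = 394.6 mg

395 mg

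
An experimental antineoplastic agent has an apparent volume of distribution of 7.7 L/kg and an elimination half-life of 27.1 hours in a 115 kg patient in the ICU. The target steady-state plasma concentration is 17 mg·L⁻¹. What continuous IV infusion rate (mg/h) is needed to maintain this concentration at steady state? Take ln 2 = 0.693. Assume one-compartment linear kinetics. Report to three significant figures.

Total Vd = 7.7 × 115 = 885.5 L
CL = 0.693 × Vd / t½ = 0.693 × 885.5 / 27.1 = 22.64 L/h
Infusion rate = CL × Css = 22.64 × 17 = 384.9 mg/h

385 mg/h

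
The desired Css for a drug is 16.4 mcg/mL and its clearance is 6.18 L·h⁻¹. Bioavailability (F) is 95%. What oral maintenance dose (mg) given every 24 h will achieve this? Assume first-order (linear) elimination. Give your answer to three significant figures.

2560 mg

D = CL × Css × τ / F = 6.180 × 16.4 × 24 / 0.95 = 2560 mg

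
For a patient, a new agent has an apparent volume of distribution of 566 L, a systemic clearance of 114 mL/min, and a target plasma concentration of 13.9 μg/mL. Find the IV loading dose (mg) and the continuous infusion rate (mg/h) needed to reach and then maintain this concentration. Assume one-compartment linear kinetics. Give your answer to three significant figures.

Loading: fill Vd to C_target → 566.0 L × 13.9 mg/L = 7867 mg
CL = 114 mL/min × 60/1000 = 6.840 L/h
Infusion rate = 6.840 L/h × 13.9 mg/L = 95.08 mg/h

(a) 7870 mg; (b) 95.1 mg/h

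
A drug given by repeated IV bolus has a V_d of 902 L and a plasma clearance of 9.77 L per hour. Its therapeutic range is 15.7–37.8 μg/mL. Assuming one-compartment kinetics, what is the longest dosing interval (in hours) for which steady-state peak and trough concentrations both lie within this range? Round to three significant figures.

81.1 h

k = CL / Vd = 9.770 / 902.0 = 0.01083 h⁻¹
Between IV bolus doses, concentration decays as C = C₀·e^(−kτ), so C_peak/C_trough = e^(kτ).
τ_max = ln(C_peak/C_trough) / k = ln(37.8/15.7) / 0.01083 = 0.8786 / 0.01083 = 81.13 h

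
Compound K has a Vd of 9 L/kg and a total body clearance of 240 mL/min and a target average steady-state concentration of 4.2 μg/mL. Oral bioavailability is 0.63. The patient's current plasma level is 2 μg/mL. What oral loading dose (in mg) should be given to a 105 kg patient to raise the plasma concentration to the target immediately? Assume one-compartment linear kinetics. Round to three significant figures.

Vd(total) = 105 kg × 9 L/kg = 945.0 L
Loading dose depends on Vd (not clearance): it fills the distribution volume.
Concentration deficit ΔC = 4.2 − 2 = 2.200 mg/L
LD = Vd × ΔC / F = 945.0 × 2.200 / 0.63 = 3300 mg

3300 mg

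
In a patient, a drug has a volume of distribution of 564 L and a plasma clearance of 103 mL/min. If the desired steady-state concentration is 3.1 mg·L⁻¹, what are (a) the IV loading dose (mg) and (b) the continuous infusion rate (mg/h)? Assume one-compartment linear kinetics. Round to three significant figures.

Loading: fill Vd to C_target → 564.0 L × 3.1 mg/L = 1748 mg
CL = 103 mL/min = 103 × 0.06 = 6.180 L/h
Infusion rate = 6.180 L/h × 3.1 mg/L = 19.16 mg/h

(a) 1750 mg; (b) 19.2 mg/h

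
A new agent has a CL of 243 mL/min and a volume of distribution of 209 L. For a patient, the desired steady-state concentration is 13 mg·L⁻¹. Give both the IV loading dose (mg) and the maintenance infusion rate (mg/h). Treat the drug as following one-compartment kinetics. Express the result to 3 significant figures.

(a) 2720 mg; (b) 190 mg/h

Loading: fill Vd to C_target → 209.0 L × 13 mg/L = 2717 mg
Convert clearance: 243 mL/min × 60 min/h ÷ 1000 mL/L = 14.58 L/h
Infusion rate = 14.58 L/h × 13 mg/L = 189.5 mg/h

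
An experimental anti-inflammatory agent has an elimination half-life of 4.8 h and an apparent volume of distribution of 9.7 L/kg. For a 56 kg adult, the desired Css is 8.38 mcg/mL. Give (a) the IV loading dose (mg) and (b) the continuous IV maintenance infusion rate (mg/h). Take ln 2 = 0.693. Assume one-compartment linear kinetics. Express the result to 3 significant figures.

Vd(total) = 56 kg × 9.7 L/kg = 543.2 L
LD = Vd × C = 543.2 × 8.38 = 4552 mg
CL = 0.693 × Vd / t½ = 0.693 × 543.2 / 4.8 = 78.42 L/h
Infusion rate = CL × Css = 78.42 × 8.38 = 657.2 mg/h

(a) 4550 mg; (b) 657 mg/h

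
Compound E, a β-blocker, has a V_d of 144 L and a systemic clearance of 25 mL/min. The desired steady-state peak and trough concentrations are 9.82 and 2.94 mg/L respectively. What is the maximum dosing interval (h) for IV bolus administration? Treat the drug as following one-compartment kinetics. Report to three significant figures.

CL = 25 mL/min × 60/1000 = 1.500 L/h
k = CL / Vd = 1.500 / 144.0 = 0.01042 h⁻¹
Between IV bolus doses, concentration decays as C = C₀·e^(−kτ), so C_peak/C_trough = e^(kτ).
τ_max = ln(C_peak/C_trough) / k = ln(9.82/2.94) / 0.01042 = 1.206 / 0.01042 = 115.7 h

116 h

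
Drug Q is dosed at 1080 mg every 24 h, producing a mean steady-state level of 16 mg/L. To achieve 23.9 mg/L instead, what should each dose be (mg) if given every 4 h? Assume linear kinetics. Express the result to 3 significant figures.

With linear kinetics, Css is proportional to dose rate (D/τ) at fixed clearance.
D₂ = D₁ × (Css,target / Css,current) × (τ₂/τ₁) = 1080 × (23.9/16) × (4/24) = 268.9 mg

269 mg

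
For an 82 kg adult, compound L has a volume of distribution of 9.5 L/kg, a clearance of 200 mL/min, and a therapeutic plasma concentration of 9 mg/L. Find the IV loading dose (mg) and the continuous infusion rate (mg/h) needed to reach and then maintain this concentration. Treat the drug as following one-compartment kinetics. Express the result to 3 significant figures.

(a) 7010 mg; (b) 108 mg/h

Vd(total) = 82 kg × 9.5 L/kg = 779.0 L
Loading dose = Vd × C = 779.0 × 9 = 7011 mg
CL = 200 mL/min = 200 × 0.06 = 12.00 L/h
Infusion rate = 12.00 L/h × 9 mg/L = 108.0 mg/h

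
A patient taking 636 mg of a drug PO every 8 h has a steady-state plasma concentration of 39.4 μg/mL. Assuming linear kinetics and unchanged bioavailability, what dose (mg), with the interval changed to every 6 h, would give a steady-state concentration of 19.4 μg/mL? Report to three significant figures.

With linear kinetics, Css is proportional to dose rate (D/τ) at fixed clearance.
D₂ = D₁ × (Css,target / Css,current) × (τ₂/τ₁) = 636 × (19.4/39.4) × (6/8) = 234.9 mg

235 mg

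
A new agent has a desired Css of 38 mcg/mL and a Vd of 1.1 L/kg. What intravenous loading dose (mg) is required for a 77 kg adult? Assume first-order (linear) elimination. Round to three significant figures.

Total Vd = 1.1 × 77 = 84.70 L
LD = Vd × C = 84.70 × 38.00 = 3219 mg

3220 mg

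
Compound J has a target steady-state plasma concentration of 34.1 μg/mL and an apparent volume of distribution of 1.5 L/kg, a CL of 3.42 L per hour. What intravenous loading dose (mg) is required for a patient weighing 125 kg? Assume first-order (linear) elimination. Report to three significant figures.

Total Vd = 1.5 × 125 = 187.5 L
LD = Vd × C = 187.5 × 34.10 = 6394 mg

6390 mg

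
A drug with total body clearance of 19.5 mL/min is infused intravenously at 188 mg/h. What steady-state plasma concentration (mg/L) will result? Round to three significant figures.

161 mg/L

CL = 19.5 mL/min = 19.5 × 0.06 = 1.170 L/h
Css = rate / CL = 188 / 1.170 = 160.7 mg/L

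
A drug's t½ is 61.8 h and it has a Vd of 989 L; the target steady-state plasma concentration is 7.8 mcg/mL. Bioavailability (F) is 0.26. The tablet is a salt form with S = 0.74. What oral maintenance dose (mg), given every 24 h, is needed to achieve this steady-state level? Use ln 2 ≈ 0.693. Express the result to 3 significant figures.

10800 mg

CL = 0.693 × Vd / t½ = 0.693 × 989.0 / 61.8 = 11.09 L/h
D = CL × Css × τ / F / S = 11.09 × 7.8 × 24 / 0.26 / 0.74 = 10790 mg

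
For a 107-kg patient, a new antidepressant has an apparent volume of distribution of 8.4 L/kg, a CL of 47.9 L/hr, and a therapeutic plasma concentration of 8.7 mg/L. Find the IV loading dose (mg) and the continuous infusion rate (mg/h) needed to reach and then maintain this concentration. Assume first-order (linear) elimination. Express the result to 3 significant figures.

Vd(total) = 107 kg × 8.4 L/kg = 898.8 L
Loading: fill Vd to C_target → 898.8 L × 8.7 mg/L = 7820 mg
Infusion rate = 47.90 L/h × 8.7 mg/L = 416.7 mg/h

(a) 7820 mg; (b) 417 mg/h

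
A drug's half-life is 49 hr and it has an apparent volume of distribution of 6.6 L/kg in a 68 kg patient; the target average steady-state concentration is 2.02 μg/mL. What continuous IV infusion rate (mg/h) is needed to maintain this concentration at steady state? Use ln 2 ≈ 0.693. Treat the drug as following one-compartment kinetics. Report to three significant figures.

12.8 mg/h

Total Vd = 6.6 × 68 = 448.8 L
CL = 0.693 × Vd / t½ = 0.693 × 448.8 / 49 = 6.347 L/h
Infusion rate = CL × Css = 6.347 × 2.02 = 12.82 mg/h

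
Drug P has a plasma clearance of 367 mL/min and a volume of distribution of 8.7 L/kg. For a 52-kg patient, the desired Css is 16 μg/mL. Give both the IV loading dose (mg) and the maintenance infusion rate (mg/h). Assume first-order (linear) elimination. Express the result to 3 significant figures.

Vd = 8.7 L/kg × 52 kg = 452.4 L
LD = Vd · C_target = 452.4 × 16 = 7238 mg
CL = 367 mL/min × 60/1000 = 22.02 L/h
Infusion rate = 22.02 L/h × 16 mg/L = 352.3 mg/h

(a) 7240 mg; (b) 352 mg/h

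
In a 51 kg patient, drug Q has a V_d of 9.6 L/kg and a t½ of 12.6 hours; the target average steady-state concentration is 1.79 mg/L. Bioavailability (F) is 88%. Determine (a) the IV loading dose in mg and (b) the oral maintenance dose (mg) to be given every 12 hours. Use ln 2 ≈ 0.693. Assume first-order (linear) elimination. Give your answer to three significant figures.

(a) 876 mg; (b) 657 mg

Vd = 9.6 L/kg × 51 kg = 489.6 L
LD = Vd × C = 489.6 × 1.79 = 876.4 mg
CL = 0.693 × Vd / t½ = 0.693 × 489.6 / 12.6 = 26.93 L/h
D = CL × Css × τ / F = 26.93 × 1.79 × 12 / 0.88 = 657.3 mg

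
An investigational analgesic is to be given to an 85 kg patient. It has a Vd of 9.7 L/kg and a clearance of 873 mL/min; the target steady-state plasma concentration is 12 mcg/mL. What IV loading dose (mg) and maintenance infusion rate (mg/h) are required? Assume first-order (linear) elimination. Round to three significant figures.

Vd(total) = 85 kg × 9.7 L/kg = 824.5 L
Loading dose = Vd × C = 824.5 × 12 = 9894 mg
CL = 873 mL/min = 873 × 0.06 = 52.38 L/h
Maintenance: replace elimination → rate = CL × Css = 52.38 × 12 = 628.6 mg/h

(a) 9890 mg; (b) 629 mg/h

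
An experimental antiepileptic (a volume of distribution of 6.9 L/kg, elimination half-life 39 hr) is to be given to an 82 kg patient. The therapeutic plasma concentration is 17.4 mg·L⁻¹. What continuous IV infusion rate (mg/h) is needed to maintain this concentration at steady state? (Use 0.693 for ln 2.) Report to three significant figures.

175 mg/h

Vd = 6.9 L/kg × 82 kg = 565.8 L
k = 0.693/39 = 0.01777 h⁻¹, so CL = k·Vd = 0.01777 × 565.8 = 10.05 L/h
Infusion rate = CL × Css = 10.05 × 17.4 = 174.9 mg/h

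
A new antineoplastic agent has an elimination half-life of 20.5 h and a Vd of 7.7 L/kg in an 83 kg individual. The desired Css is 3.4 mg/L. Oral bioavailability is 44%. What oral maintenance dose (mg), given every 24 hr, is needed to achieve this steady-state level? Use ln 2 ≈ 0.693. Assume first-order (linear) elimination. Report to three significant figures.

Vd = 7.7 L/kg × 83 kg = 639.1 L
CL = 0.693 × Vd / t½ = 0.693 × 639.1 / 20.5 = 21.60 L/h
D = CL × Css × τ / F = 21.60 × 3.4 × 24 / 0.44 = 4006 mg

4010 mg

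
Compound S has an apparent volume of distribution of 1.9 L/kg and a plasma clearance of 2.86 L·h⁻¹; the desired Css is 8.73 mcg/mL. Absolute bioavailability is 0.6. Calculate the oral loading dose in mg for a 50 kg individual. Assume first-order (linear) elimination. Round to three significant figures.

Vd(total) = 50 kg × 1.9 L/kg = 95.00 L
LD is governed by Vd — clearance does not enter the loading-dose calculation.
LD = Vd × C / F = 95.00 × 8.730 / 0.6 = 1382 mg

1380 mg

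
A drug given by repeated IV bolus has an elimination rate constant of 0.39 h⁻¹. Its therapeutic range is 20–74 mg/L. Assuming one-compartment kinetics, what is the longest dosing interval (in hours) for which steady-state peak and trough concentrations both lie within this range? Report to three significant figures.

Between IV bolus doses, concentration decays as C = C₀·e^(−kτ), so C_peak/C_trough = e^(kτ).
τ_max = ln(C_peak/C_trough) / k = ln(74/20) / 0.3900 = 1.308 / 0.3900 = 3.354 h

3.35 h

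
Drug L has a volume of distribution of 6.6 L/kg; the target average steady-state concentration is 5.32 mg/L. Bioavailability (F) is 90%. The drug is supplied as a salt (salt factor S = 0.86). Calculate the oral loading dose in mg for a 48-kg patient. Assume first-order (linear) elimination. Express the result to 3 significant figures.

Vd(total) = 48 kg × 6.6 L/kg = 316.8 L
LD = Vd × C / F / S = 316.8 × 5.320 / 0.9 / 0.86 = 2177 mg

2180 mg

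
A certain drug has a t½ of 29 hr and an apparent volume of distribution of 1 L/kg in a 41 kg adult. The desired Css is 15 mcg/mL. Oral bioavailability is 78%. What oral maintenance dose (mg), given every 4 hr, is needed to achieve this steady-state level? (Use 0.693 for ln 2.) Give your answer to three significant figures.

75.4 mg

Total Vd = 1 × 41 = 41.00 L
k = 0.693/29 = 0.02390 h⁻¹, so CL = k·Vd = 0.02390 × 41.00 = 0.9799 L/h
D = CL × Css × τ / F = 0.9799 × 15 × 4 / 0.78 = 75.38 mg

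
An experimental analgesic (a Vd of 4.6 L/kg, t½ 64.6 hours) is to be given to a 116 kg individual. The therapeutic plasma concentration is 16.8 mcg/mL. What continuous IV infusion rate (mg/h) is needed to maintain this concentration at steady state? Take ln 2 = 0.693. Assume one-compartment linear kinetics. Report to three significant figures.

96.2 mg/h

Vd = 4.6 L/kg × 116 kg = 533.6 L
CL = ln 2 · Vd / t½ = 0.693 × 533.6 / 64.6 = 5.724 L/h
Infusion rate = CL × Css = 5.724 × 16.8 = 96.16 mg/h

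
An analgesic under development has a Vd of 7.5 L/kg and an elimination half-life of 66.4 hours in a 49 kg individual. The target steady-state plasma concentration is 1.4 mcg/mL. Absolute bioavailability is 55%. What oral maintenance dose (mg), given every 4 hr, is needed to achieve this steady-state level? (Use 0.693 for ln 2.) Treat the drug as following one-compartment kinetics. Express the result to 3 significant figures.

39.1 mg

Vd = 7.5 L/kg × 49 kg = 367.5 L
CL = 0.693 × Vd / t½ = 0.693 × 367.5 / 66.4 = 3.836 L/h
D = CL × Css × τ / F = 3.836 × 1.4 × 4 / 0.55 = 39.06 mg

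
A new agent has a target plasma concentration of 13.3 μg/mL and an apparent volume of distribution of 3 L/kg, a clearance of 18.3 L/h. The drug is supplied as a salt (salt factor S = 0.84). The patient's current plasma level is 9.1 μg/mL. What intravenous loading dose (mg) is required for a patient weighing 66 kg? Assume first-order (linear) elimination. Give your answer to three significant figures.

Total Vd = 3 × 66 = 198.0 L
Concentration deficit ΔC = 13.3 − 9.1 = 4.200 mg/L
LD = Vd × ΔC / S = 198.0 × 4.200 / 0.84 = 990.0 mg

990 mg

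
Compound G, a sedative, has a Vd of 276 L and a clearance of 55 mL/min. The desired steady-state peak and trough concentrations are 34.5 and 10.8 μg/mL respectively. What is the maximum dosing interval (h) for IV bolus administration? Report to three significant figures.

97.1 h

CL = 55 mL/min = 55 × 0.06 = 3.300 L/h
k = CL / Vd = 3.300 / 276.0 = 0.01196 h⁻¹
Between IV bolus doses, concentration decays as C = C₀·e^(−kτ), so C_peak/C_trough = e^(kτ).
τ_max = ln(C_peak/C_trough) / k = ln(34.5/10.8) / 0.01196 = 1.161 / 0.01196 = 97.07 h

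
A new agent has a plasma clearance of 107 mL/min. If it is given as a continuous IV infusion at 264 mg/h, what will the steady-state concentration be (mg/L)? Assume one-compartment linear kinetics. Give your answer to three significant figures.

41.1 mg/L

Convert clearance: 107 mL/min × 60 min/h ÷ 1000 mL/L = 6.420 L/h
Css = rate / CL = 264 / 6.420 = 41.12 mg/L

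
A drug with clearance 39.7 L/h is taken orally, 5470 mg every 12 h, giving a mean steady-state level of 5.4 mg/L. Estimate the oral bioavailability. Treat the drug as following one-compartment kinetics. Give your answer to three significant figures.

F·D/τ = CL·Css at steady state → F = CL·Css·τ / D.
F = 39.7 × 5.4 × 12 / 5470 = 0.470

0.470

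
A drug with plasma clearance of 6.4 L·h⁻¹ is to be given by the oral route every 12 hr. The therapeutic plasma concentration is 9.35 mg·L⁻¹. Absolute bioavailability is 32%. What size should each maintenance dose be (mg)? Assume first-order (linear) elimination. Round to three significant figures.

D = CL × Css × τ / F = 6.400 × 9.35 × 12 / 0.32 = 2244 mg

2240 mg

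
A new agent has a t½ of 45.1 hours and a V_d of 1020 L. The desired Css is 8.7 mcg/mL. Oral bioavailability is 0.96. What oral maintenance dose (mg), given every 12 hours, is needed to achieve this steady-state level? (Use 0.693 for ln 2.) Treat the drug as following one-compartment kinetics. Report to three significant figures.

1700 mg

CL = 0.693 × Vd / t½ = 0.693 × 1020 / 45.1 = 15.67 L/h
D = CL × Css × τ / F = 15.67 × 8.7 × 12 / 0.96 = 1704 mg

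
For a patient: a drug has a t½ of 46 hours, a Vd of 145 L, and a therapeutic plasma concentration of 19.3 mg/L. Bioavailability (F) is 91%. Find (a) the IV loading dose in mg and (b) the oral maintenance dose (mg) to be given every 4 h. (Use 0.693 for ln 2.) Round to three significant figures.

LD = Vd × C = 145.0 × 19.3 = 2799 mg
CL = 0.693 × Vd / t½ = 0.693 × 145.0 / 46 = 2.184 L/h
D = CL × Css × τ / F = 2.184 × 19.3 × 4 / 0.91 = 185.3 mg

(a) 2800 mg; (b) 185 mg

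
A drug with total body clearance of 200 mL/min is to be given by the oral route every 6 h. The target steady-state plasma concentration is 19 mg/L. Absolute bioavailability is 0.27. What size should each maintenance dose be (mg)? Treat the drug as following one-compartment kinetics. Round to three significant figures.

CL = 200 mL/min = 200 × 0.06 = 12.00 L/h
At steady state, dose per interval replaces the amount cleared in that interval: F·D/τ = CL·Css.
D = CL × Css × τ / F = 12.00 × 19 × 6 / 0.27 = 5067 mg

5070 mg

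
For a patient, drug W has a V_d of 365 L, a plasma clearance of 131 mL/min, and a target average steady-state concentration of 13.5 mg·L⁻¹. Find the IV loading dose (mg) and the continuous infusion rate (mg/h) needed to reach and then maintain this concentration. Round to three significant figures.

LD = Vd · C_target = 365.0 × 13.5 = 4928 mg
CL = 131 mL/min = 131 × 0.06 = 7.860 L/h
Maintenance: replace elimination → rate = CL × Css = 7.860 × 13.5 = 106.1 mg/h

(a) 4930 mg; (b) 106 mg/h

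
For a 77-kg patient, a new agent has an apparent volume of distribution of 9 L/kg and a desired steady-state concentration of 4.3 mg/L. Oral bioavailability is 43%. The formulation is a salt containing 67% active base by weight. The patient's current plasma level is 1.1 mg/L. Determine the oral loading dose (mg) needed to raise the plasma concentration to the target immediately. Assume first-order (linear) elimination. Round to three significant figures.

7700 mg

Vd(total) = 77 kg × 9 L/kg = 693.0 L
Concentration deficit ΔC = 4.3 − 1.1 = 3.200 mg/L
LD = Vd × ΔC / F / S = 693.0 × 3.200 / 0.43 / 0.67 = 7697 mg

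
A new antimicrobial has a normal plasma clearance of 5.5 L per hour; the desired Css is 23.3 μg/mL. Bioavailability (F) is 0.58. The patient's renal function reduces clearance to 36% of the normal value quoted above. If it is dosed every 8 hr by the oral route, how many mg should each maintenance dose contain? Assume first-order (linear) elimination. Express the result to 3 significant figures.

Patient clearance = 0.36 × 5.500 = 1.980 L/h
D = CL × Css × τ / F = 1.980 × 23.3 × 8 / 0.58 = 636.3 mg

636 mg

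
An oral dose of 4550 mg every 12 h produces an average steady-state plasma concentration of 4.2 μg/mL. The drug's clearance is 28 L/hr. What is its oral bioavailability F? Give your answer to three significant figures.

0.310

F·D/τ = CL·Css at steady state → F = CL·Css·τ / D.
F = 28 × 4.2 × 12 / 4550 = 0.310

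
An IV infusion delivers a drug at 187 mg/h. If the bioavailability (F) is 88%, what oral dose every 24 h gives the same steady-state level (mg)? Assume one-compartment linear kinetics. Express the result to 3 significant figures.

To maintain the same Css, the systemic dosing rate must be unchanged: F·D/τ = infusion rate.
D = rate × τ / F = 187 × 24 / 0.88 = 5100 mg

5100 mg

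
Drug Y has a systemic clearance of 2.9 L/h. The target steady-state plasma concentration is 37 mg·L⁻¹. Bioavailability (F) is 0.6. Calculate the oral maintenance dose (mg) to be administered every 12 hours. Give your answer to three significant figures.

2150 mg

D = CL × Css × τ / F = 2.900 × 37 × 12 / 0.6 = 2146 mg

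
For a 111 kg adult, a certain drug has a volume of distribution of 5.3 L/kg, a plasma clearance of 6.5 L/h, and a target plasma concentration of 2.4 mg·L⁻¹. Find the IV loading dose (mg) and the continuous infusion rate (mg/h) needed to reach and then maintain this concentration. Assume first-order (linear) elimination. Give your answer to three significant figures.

(a) 1410 mg; (b) 15.6 mg/h

Vd(total) = 111 kg × 5.3 L/kg = 588.3 L
Loading dose = Vd × C = 588.3 × 2.4 = 1412 mg
Maintenance infusion rate = CL × Css = 6.500 × 2.4 = 15.60 mg/h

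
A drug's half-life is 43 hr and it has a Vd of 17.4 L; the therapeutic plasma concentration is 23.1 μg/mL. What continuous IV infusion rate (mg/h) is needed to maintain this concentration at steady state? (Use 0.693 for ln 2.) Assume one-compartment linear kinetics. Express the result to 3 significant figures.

CL = ln 2 · Vd / t½ = 0.693 × 17.40 / 43 = 0.2804 L/h
Infusion rate = CL × Css = 0.2804 × 23.1 = 6.477 mg/h

6.48 mg/h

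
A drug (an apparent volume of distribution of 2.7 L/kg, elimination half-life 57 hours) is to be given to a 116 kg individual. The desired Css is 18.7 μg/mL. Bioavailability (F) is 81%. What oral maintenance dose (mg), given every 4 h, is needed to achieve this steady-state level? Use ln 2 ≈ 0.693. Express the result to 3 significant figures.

Vd(total) = 116 kg × 2.7 L/kg = 313.2 L
CL = 0.693 × Vd / t½ = 0.693 × 313.2 / 57 = 3.808 L/h
D = CL × Css × τ / F = 3.808 × 18.7 × 4 / 0.81 = 351.7 mg

352 mg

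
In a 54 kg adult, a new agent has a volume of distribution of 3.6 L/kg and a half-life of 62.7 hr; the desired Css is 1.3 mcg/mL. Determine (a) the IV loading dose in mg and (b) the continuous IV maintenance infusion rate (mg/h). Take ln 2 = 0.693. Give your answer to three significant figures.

Vd(total) = 54 kg × 3.6 L/kg = 194.4 L
LD = Vd × C = 194.4 × 1.3 = 252.7 mg
CL = 0.693 × Vd / t½ = 0.693 × 194.4 / 62.7 = 2.149 L/h
Infusion rate = CL × Css = 2.149 × 1.3 = 2.794 mg/h

(a) 253 mg; (b) 2.79 mg/h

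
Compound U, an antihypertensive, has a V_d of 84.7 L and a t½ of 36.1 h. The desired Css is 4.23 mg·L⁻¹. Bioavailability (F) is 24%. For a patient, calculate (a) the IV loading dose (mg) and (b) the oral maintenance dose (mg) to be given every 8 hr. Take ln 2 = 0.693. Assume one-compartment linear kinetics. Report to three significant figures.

LD = Vd × C = 84.70 × 4.23 = 358.3 mg
CL = 0.693 × Vd / t½ = 0.693 × 84.70 / 36.1 = 1.626 L/h
D = CL × Css × τ / F = 1.626 × 4.23 × 8 / 0.24 = 229.3 mg

(a) 358 mg; (b) 229 mg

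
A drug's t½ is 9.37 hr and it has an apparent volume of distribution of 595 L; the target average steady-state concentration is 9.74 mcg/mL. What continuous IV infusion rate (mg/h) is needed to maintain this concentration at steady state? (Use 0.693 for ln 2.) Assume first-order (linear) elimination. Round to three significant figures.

429 mg/h

k = 0.693/9.37 = 0.07396 h⁻¹, so CL = k·Vd = 0.07396 × 595.0 = 44.01 L/h
Infusion rate = CL × Css = 44.01 × 9.74 = 428.7 mg/h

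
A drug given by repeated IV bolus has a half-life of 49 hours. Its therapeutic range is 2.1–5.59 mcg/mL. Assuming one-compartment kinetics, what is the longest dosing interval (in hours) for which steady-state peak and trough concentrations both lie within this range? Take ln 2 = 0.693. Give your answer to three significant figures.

69.2 h

k = 0.693 / t½ = 0.693 / 49 = 0.01414 h⁻¹
Between IV bolus doses, concentration decays as C = C₀·e^(−kτ), so C_peak/C_trough = e^(kτ).
τ_max = ln(C_peak/C_trough) / k = ln(5.59/2.1) / 0.01414 = 0.9790 / 0.01414 = 69.24 h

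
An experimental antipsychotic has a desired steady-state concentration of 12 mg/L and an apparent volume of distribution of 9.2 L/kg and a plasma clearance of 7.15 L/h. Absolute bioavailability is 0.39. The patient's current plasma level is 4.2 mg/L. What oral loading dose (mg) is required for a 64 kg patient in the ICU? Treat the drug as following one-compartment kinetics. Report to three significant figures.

11800 mg

Total Vd = 9.2 × 64 = 588.8 L
Concentration deficit ΔC = 12 − 4.2 = 7.800 mg/L
LD = Vd × ΔC / F = 588.8 × 7.800 / 0.39 = 11780 mg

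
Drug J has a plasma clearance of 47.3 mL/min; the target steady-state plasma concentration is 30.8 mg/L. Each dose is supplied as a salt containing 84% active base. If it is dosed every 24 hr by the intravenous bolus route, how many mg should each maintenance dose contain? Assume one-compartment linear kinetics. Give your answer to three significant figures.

2500 mg

CL = 47.3 mL/min = 47.3 × 0.06 = 2.838 L/h
At steady state, dose per interval replaces the amount cleared in that interval: S·D/τ = CL·Css.
D = CL × Css × τ / S = 2.838 × 30.8 × 24 / 0.84 = 2497 mg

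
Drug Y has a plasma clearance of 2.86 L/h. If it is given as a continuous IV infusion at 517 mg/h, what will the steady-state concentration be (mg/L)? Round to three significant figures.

Css = rate / CL = 517 / 2.860 = 180.8 mg/L

181 mg/L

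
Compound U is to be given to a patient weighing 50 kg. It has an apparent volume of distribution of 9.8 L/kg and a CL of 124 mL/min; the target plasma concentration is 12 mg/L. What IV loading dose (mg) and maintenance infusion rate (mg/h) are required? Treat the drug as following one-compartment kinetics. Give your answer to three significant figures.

(a) 5880 mg; (b) 89.3 mg/h

Total Vd = 9.8 × 50 = 490.0 L
LD = Vd · C_target = 490.0 × 12 = 5880 mg
CL = 124 mL/min = 124 × 0.06 = 7.440 L/h
Maintenance infusion rate = CL × Css = 7.440 × 12 = 89.28 mg/h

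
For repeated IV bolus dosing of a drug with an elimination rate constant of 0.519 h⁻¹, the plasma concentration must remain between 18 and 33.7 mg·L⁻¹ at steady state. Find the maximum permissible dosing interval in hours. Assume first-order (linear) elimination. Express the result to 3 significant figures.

Between IV bolus doses, concentration decays as C = C₀·e^(−kτ), so C_peak/C_trough = e^(kτ).
τ_max = ln(C_peak/C_trough) / k = ln(33.7/18) / 0.5190 = 0.6271 / 0.5190 = 1.208 h

1.21 h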